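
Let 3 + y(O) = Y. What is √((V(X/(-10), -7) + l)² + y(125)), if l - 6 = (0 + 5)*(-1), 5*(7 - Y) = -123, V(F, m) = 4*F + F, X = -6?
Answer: √1115/5 ≈ 6.6783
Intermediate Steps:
V(F, m) = 5*F
Y = 158/5 (Y = 7 - ⅕*(-123) = 7 + 123/5 = 158/5 ≈ 31.600)
y(O) = 143/5 (y(O) = -3 + 158/5 = 143/5)
l = 1 (l = 6 + (0 + 5)*(-1) = 6 + 5*(-1) = 6 - 5 = 1)
√((V(X/(-10), -7) + l)² + y(125)) = √((5*(-6/(-10)) + 1)² + 143/5) = √((5*(-6*(-⅒)) + 1)² + 143/5) = √((5*(⅗) + 1)² + 143/5) = √((3 + 1)² + 143/5) = √(4² + 143/5) = √(16 + 143/5) = √(223/5) = √1115/5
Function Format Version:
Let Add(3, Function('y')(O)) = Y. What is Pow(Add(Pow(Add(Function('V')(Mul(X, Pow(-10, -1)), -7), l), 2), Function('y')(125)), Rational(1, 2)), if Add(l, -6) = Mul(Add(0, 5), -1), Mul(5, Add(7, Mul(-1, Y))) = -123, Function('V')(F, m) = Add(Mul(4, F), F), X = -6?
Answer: Mul(Rational(1, 5), Pow(1115, Rational(1, 2))) ≈ 6.6783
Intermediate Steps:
Function('V')(F, m) = Mul(5, F)
Y = Rational(158, 5) (Y = Add(7, Mul(Rational(-1, 5), -123)) = Add(7, Rational(123, 5)) = Rational(158, 5) ≈ 31.600)
Function('y')(O) = Rational(143, 5) (Function('y')(O) = Add(-3, Rational(158, 5)) = Rational(143, 5))
l = 1 (l = Add(6, Mul(Add(0, 5), -1)) = Add(6, Mul(5, -1)) = Add(6, -5) = 1)
Pow(Add(Pow(Add(Function('V')(Mul(X, Pow(-10, -1)), -7), l), 2), Function('y')(125)), Rational(1, 2)) = Pow(Add(Pow(Add(Mul(5, Mul(-6, Pow(-10, -1))), 1), 2), Rational(143, 5)), Rational(1, 2)) = Pow(Add(Pow(Add(Mul(5, Mul(-6, Rational(-1, 10))), 1), 2), Rational(143, 5)), Rational(1, 2)) = Pow(Add(Pow(Add(Mul(5, Rational(3, 5)), 1), 2), Rational(143, 5)), Rational(1, 2)) = Pow(Add(Pow(Add(3, 1), 2), Rational(143, 5)), Rational(1, 2)) = Pow(Add(Pow(4, 2), Rational(143, 5)), Rational(1, 2)) = Pow(Add(16, Rational(143, 5)), Rational(1, 2)) = Pow(Rational(223, 5), Rational(1, 2)) = Mul(Rational(1, 5), Pow(1115, Rational(1, 2)))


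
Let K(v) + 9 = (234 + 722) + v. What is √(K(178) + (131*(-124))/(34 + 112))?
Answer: √5402219/73 ≈ 31.839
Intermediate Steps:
K(v) = 947 + v (K(v) = -9 + ((234 + 722) + v) = -9 + (956 + v) = 947 + v)
√(K(178) + (131*(-124))/(34 + 112)) = √((947 + 178) + (131*(-124))/(34 + 112)) = √(1125 - 16244/146) = √(1125 - 16244*1/146) = √(1125 - 8122/73) = √(74003/73) = √5402219/73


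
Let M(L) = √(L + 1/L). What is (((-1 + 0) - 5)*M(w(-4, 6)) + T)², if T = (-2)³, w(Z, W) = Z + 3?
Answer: -8 + 96*I*√2 ≈ -8.0 + 135.76*I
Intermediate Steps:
w(Z, W) = 3 + Z
T = -8
(((-1 + 0) - 5)*M(w(-4, 6)) + T)² = (((-1 + 0) - 5)*√((3 - 4) + 1/(3 - 4)) - 8)² = ((-1 - 5)*√(-1 + 1/(-1)) - 8)² = (-6*√(-1 - 1) - 8)² = (-6*I*√2 - 8)² = (-8 - 6*I*√2)²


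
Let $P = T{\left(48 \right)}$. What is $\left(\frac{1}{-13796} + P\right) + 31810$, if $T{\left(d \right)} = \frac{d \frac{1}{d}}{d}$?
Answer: $\frac{5266212557}{165552} \approx 31810.0$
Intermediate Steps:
$T{\left(d \right)} = \frac{1}{d}$ ($T{\left(d \right)} = 1 \frac{1}{d} = \frac{1}{d}$)
$P = \frac{1}{48} \approx 0.020833$
$\left(\frac{1}{-13796} + P\right) + 31810 = \left(\frac{1}{-13796} + \frac{1}{48}\right) + 31810 = \left(- \frac{1}{13796} + \frac{1}{48}\right) + 31810 = \frac{3437}{165552} + 31810 = \frac{5266212557}{165552}$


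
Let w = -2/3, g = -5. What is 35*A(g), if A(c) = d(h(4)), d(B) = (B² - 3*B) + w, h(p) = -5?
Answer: 4130/3 ≈ 1376.7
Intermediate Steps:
w = -⅔ (w = -2*⅓ = -⅔ ≈ -0.66667)
d(B) = -⅔ + B² - 3*B (d(B) = (B² - 3*B) - ⅔ = -⅔ + B² - 3*B)
A(c) = 118/3 (A(c) = -⅔ + (-5)² - 3*(-5) = -⅔ + 25 + 15 = 118/3)
35*A(g) = 35*(118/3) = 4130/3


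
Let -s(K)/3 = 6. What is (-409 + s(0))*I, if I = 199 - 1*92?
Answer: -45689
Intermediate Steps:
I = 107 (I = 199 - 92 = 107)
s(K) = -18 (s(K) = -3*6 = -18)
(-409 + s(0))*I = (-409 - 18)*107 = -427*107 = -45689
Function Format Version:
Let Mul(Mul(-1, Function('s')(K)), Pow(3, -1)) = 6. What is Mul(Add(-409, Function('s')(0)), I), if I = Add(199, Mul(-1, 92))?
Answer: -45689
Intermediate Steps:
I = 107 (I = Add(199, -92) = 107)
Function('s')(K) = -18 (Function('s')(K) = Mul(-3, 6) = -18)
Mul(Add(-409, Function('s')(0)), I) = Mul(Add(-409, -18), 107) = Mul(-427, 107) = -45689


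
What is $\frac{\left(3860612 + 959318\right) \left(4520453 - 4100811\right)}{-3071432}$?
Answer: $- \frac{505661266265}{767858} \approx -6.5854 \cdot 10^{5}$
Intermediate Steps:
$\frac{\left(3860612 + 959318\right) \left(4520453 - 4100811\right)}{-3071432} = 4819930 \cdot 419642 \left(- \frac{1}{3071432}\right) = 2022645065060 \left(- \frac{1}{3071432}\right) = - \frac{505661266265}{767858}$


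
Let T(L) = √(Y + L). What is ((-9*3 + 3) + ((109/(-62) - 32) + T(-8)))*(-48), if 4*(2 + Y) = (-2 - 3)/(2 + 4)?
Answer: 85944/31 - 28*I*√30 ≈ 2772.4 - 153.36*I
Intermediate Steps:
Y = -53/24 (Y = -2 + ((-2 - 3)/(2 + 4))/4 = -2 + (-5/6)/4 = -2 + (-5*⅙)/4 = -2 + (¼)*(-⅚) = -2 - 5/24 = -53/24 ≈ -2.2083)
T(L) = √(-53/24 + L)
((-9*3 + 3) + ((109/(-62) - 32) + T(-8)))*(-48) = ((-9*3 + 3) + ((109/(-62) - 32) + √(-318 + 144*(-8))/12))*(-48) = ((-27 + 3) + ((109*(-1/62) - 32) + √(-318 - 1152)/12))*(-48) = (-24 + ((-109/62 - 32) + √(-1470)/12))*(-48) = (-24 + (-2093/62 + (7*I*√30)/12))*(-48) = (-24 + (-2093/62 + 7*I*√30/12))*(-48) = (-3581/62 + 7*I*√30/12)*(-48) = 85944/31 - 28*I*√30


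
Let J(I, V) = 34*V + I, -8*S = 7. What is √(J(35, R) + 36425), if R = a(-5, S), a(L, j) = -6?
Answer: 4*√2266 ≈ 190.41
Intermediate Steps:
S = -7/8 (S = -⅛*7 = -7/8 ≈ -0.87500)
R = -6
J(I, V) = I + 34*V
√(J(35, R) + 36425) = √((35 + 34*(-6)) + 36425) = √((35 - 204) + 36425) = √(-169 + 36425) = √36256 = 4*√2266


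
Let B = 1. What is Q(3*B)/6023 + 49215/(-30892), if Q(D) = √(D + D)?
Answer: -49215/30892 + √6/6023 ≈ -1.5927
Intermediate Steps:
Q(D) = √2*√D (Q(D) = √(2*D) = √2*√D)
Q(3*B)/6023 + 49215/(-30892) = (√2*√(3*1))/6023 + 49215/(-30892) = (√2*√3)*(1/6023) + 49215*(-1/30892) = √6*(1/6023) - 49215/30892 = √6/6023 - 49215/30892 = -49215/30892 + √6/6023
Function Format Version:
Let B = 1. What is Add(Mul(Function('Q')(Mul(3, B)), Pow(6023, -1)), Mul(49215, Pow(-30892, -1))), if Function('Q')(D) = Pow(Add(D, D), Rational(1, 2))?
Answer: Add(Rational(-49215, 30892), Mul(Rational(1, 6023), Pow(6, Rational(1, 2)))) ≈ -1.5927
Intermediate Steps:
Function('Q')(D) = Mul(Pow(2, Rational(1, 2)), Pow(D, Rational(1, 2))) (Function('Q')(D) = Pow(Mul(2, D), Rational(1, 2)) = Mul(Pow(2, Rational(1, 2)), Pow(D, Rational(1, 2))))
Add(Mul(Function('Q')(Mul(3, B)), Pow(6023, -1)), Mul(49215, Pow(-30892, -1))) = Add(Mul(Mul(Pow(2, Rational(1, 2)), Pow(Mul(3, 1), Rational(1, 2))), Pow(6023, -1)), Mul(49215, Pow(-30892, -1))) = Add(Mul(Mul(Pow(2, Rational(1, 2)), Pow(3, Rational(1, 2))), Rational(1, 6023)), Mul(49215, Rational(-1, 30892))) = Add(Mul(Pow(6, Rational(1, 2)), Rational(1, 6023)), Rational(-49215, 30892)) = Add(Mul(Rational(1, 6023), Pow(6, Rational(1, 2))), Rational(-49215, 30892)) = Add(Rational(-49215, 30892), Mul(Rational(1, 6023), Pow(6, Rational(1, 2))))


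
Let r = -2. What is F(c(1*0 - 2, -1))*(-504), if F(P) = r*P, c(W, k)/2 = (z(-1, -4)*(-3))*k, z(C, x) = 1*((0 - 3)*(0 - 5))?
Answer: 90720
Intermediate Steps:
z(C, x) = 15 (z(C, x) = 1*(-3*(-5)) = 1*15 = 15)
c(W, k) = -90*k (c(W, k) = 2*((15*(-3))*k) = 2*(-45*k) = -90*k)
F(P) = -2*P
F(c(1*0 - 2, -1))*(-504) = -(-180)*(-1)*(-504) = -2*90*(-504) = -180*(-504) = 90720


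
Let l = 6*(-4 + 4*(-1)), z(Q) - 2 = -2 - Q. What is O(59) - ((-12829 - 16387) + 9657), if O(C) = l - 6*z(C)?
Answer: 19865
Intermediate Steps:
z(Q) = -Q (z(Q) = 2 + (-2 - Q) = -Q)
l = -48 (l = 6*(-4 - 4) = 6*(-8) = -48)
O(C) = -48 + 6*C (O(C) = -48 - (-6)*C = -48 + 6*C)
O(59) - ((-12829 - 16387) + 9657) = (-48 + 6*59) - ((-12829 - 16387) + 9657) = (-48 + 354) - (-29216 + 9657) = 306 - 1*(-19559) = 306 + 19559 = 19865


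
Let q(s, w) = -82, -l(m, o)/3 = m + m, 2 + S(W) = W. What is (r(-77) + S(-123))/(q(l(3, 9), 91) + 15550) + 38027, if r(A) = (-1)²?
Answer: 147050378/3867 ≈ 38027.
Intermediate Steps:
r(A) = 1
S(W) = -2 + W
l(m, o) = -6*m (l(m, o) = -3*(m + m) = -6*m)
(r(-77) + S(-123))/(q(l(3, 9), 91) + 15550) + 38027 = (1 + (-2 - 123))/(-82 + 15550) + 38027 = (1 - 125)/15468 + 38027 = -124*1/15468 + 38027 = -31/3867 + 38027 = 147050378/3867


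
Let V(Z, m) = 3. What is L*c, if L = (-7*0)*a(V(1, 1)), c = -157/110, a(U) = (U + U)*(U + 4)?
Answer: 0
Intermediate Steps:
a(U) = 2*U*(4 + U) (a(U) = (2*U)*(4 + U) = 2*U*(4 + U))
c = -157/110 (c = -157*1/110 = -157/110 ≈ -1.4273)
L = 0 (L = (-7*0)*(2*3*(4 + 3)) = 0*(2*3*7) = 0*42 = 0)
L*c = 0*(-157/110) = 0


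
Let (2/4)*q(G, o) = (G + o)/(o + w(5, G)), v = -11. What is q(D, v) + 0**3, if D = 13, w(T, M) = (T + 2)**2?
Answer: 2/19 ≈ 0.10526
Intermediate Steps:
w(T, M) = (2 + T)**2
q(G, o) = 2*(G + o)/(49 + o) (q(G, o) = 2*((G + o)/(o + (2 + 5)**2)) = 2*((G + o)/(o + 7**2)) = 2*((G + o)/(o + 49)) = 2*((G + o)/(49 + o)) = 2*(G + o)/(49 + o))
q(D, v) + 0**3 = 2*(13 - 11)/(49 - 11) + 0**3 = 2*2/38 + 0 = 2*(1/38)*2 + 0 = 2/19 + 0 = 2/19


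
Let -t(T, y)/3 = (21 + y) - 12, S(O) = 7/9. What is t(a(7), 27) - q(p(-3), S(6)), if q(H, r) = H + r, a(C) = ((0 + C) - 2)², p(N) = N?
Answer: -952/9 ≈ -105.78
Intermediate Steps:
S(O) = 7/9 (S(O) = 7*(⅑) = 7/9)
a(C) = (-2 + C)² (a(C) = (C - 2)² = (-2 + C)²)
t(T, y) = -27 - 3*y (t(T, y) = -3*((21 + y) - 12) = -3*(9 + y) = -27 - 3*y)
t(a(7), 27) - q(p(-3), S(6)) = (-27 - 3*27) - (-3 + 7/9) = (-27 - 81) - 1*(-20/9) = -108 + 20/9 = -952/9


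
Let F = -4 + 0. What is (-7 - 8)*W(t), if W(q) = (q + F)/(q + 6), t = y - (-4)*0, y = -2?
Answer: 45/2 ≈ 22.500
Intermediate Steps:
F = -4
t = -2 (t = -2 - (-4)*0 = -2 - 1*0 = -2 + 0 = -2)
W(q) = (-4 + q)/(6 + q) (W(q) = (q - 4)/(q + 6) = (-4 + q)/(6 + q))
(-7 - 8)*W(t) = (-7 - 8)*((-4 - 2)/(6 - 2)) = -15*(-6)/4 = -15*(-3/2) = 45/2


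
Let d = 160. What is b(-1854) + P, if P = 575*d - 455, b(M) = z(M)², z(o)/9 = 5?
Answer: 93570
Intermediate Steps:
z(o) = 45 (z(o) = 9*5 = 45)
b(M) = 2025 (b(M) = 45² = 2025)
P = 91545 (P = 575*160 - 455 = 92000 - 455 = 91545)
b(-1854) + P = 2025 + 91545 = 93570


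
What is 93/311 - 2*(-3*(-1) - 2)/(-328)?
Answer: 15563/51004 ≈ 0.30513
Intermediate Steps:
93/311 - 2*(-3*(-1) - 2)/(-328) = 93*(1/311) - 2*(3 - 2)*(-1/328) = 93/311 - 2*1*(-1/328) = 93/311 - 2*(-1/328) = 93/311 + 1/164 = 15563/51004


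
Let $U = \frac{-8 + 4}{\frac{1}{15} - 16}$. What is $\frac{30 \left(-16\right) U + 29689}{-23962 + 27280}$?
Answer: $\frac{1009553}{113286} \approx 8.9115$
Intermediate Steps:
$U = \frac{60}{239}$ ($U = - \frac{4}{\frac{1}{15} - 16} = - \frac{4}{- \frac{239}{15}} = \left(-4\right) \left(- \frac{15}{239}\right) = \frac{60}{239} \approx 0.25105$)
$\frac{30 \left(-16\right) U + 29689}{-23962 + 27280} = \frac{30 \left(-16\right) \frac{60}{239} + 29689}{-23962 + 27280} = \frac{\left(-480\right) \frac{60}{239} + 29689}{3318} = \left(- \frac{28800}{239} + 29689\right) \frac{1}{3318} = \frac{7066871}{239} \cdot \frac{1}{3318} = \frac{1009553}{113286}$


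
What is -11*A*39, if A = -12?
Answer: 5148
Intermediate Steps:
-11*A*39 = -11*(-12)*39 = 132*39 = 5148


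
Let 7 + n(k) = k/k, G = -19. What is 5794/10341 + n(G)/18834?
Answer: 18177025/32460399 ≈ 0.55998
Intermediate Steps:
n(k) = -6 (n(k) = -7 + k/k = -7 + 1 = -6)
5794/10341 + n(G)/18834 = 5794/10341 - 6/18834 = 5794*(1/10341) - 6*1/18834 = 5794/10341 - 1/3139 = 18177025/32460399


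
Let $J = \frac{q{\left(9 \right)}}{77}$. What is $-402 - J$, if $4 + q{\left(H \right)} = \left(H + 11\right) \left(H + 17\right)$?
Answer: $- \frac{31470}{77} \approx -408.7$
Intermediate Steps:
$q{\left(H \right)} = -4 + \left(11 + H\right) \left(17 + H\right)$ ($q{\left(H \right)} = -4 + \left(H + 11\right) \left(H + 17\right) = -4 + \left(11 + H\right) \left(17 + H\right)$)
$J = \frac{516}{77}$ ($J = \frac{183 + 9^{2} + 28 \cdot 9}{77} = \left(183 + 81 + 252\right) \frac{1}{77} = 516 \cdot \frac{1}{77} = \frac{516}{77} \approx 6.7013$)
$-402 - J = -402 - \frac{516}{77} = - \frac{31470}{77}$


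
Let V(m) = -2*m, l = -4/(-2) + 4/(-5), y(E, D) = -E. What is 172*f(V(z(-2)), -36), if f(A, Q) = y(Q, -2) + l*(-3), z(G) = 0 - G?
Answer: 27864/5 ≈ 5572.8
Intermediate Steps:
l = 6/5 (l = -4*(-1/2) + 4*(-1/5) = 2 - 4/5 = 6/5 ≈ 1.2000)
z(G) = -G
f(A, Q) = -18/5 - Q (f(A, Q) = -Q + (6/5)*(-3) = -Q - 18/5 = -18/5 - Q)
172*f(V(z(-2)), -36) = 172*(-18/5 - 1*(-36)) = 172*(-18/5 + 36) = 172*(162/5) = 27864/5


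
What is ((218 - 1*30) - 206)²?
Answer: 324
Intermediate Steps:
((218 - 1*30) - 206)² = ((218 - 30) - 206)² = (188 - 206)² = (-18)² = 324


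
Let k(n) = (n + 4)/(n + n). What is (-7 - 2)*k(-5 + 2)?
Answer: 3/2 ≈ 1.5000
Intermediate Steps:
k(n) = (4 + n)/(2*n) (k(n) = (4 + n)/((2*n)) = (4 + n)*(1/(2*n)) = (4 + n)/(2*n))
(-7 - 2)*k(-5 + 2) = (-7 - 2)*((4 + (-5 + 2))/(2*(-5 + 2))) = -9*(4 - 3)/(2*(-3)) = -9*(-1)/(2*3) = -9*(-⅙) = 3/2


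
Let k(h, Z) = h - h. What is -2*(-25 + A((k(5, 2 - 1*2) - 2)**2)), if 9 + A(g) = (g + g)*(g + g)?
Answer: -60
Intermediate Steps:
k(h, Z) = 0
A(g) = -9 + 4*g**2 (A(g) = -9 + (g + g)*(g + g) = -9 + (2*g)*(2*g) = -9 + 4*g**2)
-2*(-25 + A((k(5, 2 - 1*2) - 2)**2)) = -2*(-25 + (-9 + 4*((0 - 2)**2)**2)) = -2*(-25 + (-9 + 4*((-2)**2)**2)) = -2*(-25 + (-9 + 4*4**2)) = -2*(-25 + (-9 + 4*16)) = -2*(-25 + (-9 + 64)) = -2*(-25 + 55) = -2*30 = -60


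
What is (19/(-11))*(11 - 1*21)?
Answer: 190/11 ≈ 17.273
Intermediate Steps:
(19/(-11))*(11 - 1*21) = (-1/11*19)*(11 - 21) = -19/11*(-10) = 190/11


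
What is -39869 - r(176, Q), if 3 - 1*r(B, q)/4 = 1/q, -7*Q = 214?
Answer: -4267281/107 ≈ -39881.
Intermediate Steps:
Q = -214/7 (Q = -1/7*214 = -214/7 ≈ -30.571)
r(B, q) = 12 - 4/q
-39869 - r(176, Q) = -39869 - (12 - 4/(-214/7)) = -39869 - (12 - 4*(-7/214)) = -39869 - (12 + 14/107) = -39869 - 1*1298/107 = -39869 - 1298/107 = -4267281/107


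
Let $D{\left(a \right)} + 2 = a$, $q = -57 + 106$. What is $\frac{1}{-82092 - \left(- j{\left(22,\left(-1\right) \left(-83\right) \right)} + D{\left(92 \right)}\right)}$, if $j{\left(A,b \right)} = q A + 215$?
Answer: $- \frac{1}{80889} \approx -1.2363 \cdot 10^{-5}$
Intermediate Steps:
$q = 49$
$D{\left(a \right)} = -2 + a$
$j{\left(A,b \right)} = 215 + 49 A$ ($j{\left(A,b \right)} = 49 A + 215 = 215 + 49 A$)
$\frac{1}{-82092 - \left(- j{\left(22,\left(-1\right) \left(-83\right) \right)} + D{\left(92 \right)}\right)} = \frac{1}{-82092 + \left(\left(215 + 49 \cdot 22\right) - \left(-2 + 92\right)\right)} = \frac{1}{-82092 + \left(\left(215 + 1078\right) - 90\right)} = \frac{1}{-82092 + \left(1293 - 90\right)} = \frac{1}{-82092 + 1203} = \frac{1}{-80889} = - \frac{1}{80889}$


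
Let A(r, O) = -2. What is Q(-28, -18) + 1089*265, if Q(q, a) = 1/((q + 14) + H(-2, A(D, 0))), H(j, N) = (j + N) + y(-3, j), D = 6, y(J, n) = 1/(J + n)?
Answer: 26261230/91 ≈ 2.8859e+5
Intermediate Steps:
H(j, N) = N + j + 1/(-3 + j) (H(j, N) = (j + N) + 1/(-3 + j) = (N + j) + 1/(-3 + j) = N + j + 1/(-3 + j))
Q(q, a) = 1/(49/5 + q) (Q(q, a) = 1/((q + 14) + (1 + (-3 - 2)*(-2 - 2))/(-3 - 2)) = 1/((14 + q) + (1 - 5*(-4))/(-5)) = 1/((14 + q) - (1 + 20)/5) = 1/((14 + q) - ⅕*21) = 1/((14 + q) - 21/5) = 1/(49/5 + q))
Q(-28, -18) + 1089*265 = 5/(49 + 5*(-28)) + 1089*265 = 5/(49 - 140) + 288585 = 5/(-91) + 288585 = 5*(-1/91) + 288585 = -5/91 + 288585 = 26261230/91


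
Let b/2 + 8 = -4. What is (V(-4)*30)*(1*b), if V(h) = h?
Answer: 2880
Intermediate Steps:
b = -24 (b = -16 + 2*(-4) = -16 - 8 = -24)
(V(-4)*30)*(1*b) = (-4*30)*(1*(-24)) = -120*(-24) = 2880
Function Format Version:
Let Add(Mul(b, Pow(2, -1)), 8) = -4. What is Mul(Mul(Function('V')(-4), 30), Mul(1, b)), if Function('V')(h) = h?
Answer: 2880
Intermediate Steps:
b = -24 (b = Add(-16, Mul(2, -4)) = Add(-16, -8) = -24)
Mul(Mul(Function('V')(-4), 30), Mul(1, b)) = Mul(Mul(-4, 30), Mul(1, -24)) = Mul(-120, -24) = 2880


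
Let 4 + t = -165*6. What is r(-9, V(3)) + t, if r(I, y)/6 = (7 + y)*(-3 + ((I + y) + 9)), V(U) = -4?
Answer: -1120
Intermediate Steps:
t = -994 (t = -4 - 165*6 = -4 - 990 = -994)
r(I, y) = 6*(7 + y)*(6 + I + y) (r(I, y) = 6*((7 + y)*(-3 + ((I + y) + 9))) = 6*((7 + y)*(-3 + (9 + I + y))) = 6*((7 + y)*(6 + I + y)) = 6*(7 + y)*(6 + I + y))
r(-9, V(3)) + t = (252 + 6*(-4)² + 42*(-9) + 78*(-4) + 6*(-9)*(-4)) - 994 = (252 + 6*16 - 378 - 312 + 216) - 994 = (252 + 96 - 378 - 312 + 216) - 994 = -126 - 994 = -1120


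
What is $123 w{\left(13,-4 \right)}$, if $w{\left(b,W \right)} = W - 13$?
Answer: $-2091$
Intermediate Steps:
$w{\left(b,W \right)} = -13 + W$ ($w{\left(b,W \right)} = W - 13 = -13 + W$)
$123 w{\left(13,-4 \right)} = 123 \left(-13 - 4\right) = 123 \left(-17\right) = -2091$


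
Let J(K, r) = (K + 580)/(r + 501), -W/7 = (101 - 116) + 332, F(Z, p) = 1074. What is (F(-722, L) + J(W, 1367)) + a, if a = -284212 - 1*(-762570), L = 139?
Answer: 895577337/1868 ≈ 4.7943e+5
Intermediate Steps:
a = 478358 (a = -284212 + 762570 = 478358)
W = -2219 (W = -7*((101 - 116) + 332) = -7*(-15 + 332) = -7*317 = -2219)
J(K, r) = (580 + K)/(501 + r)
(F(-722, L) + J(W, 1367)) + a = (1074 + (580 - 2219)/(501 + 1367)) + 478358 = (1074 - 1639/1868) + 478358 = 2004593/1868 + 478358 = 895577337/1868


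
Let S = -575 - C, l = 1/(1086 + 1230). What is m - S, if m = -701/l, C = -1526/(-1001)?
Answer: -232080345/143 ≈ -1.6229e+6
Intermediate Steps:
C = 218/143 (C = -1526*(-1/1001) = 218/143 ≈ 1.5245)
l = 1/2316 ≈ 0.00043178
S = -82443/143 (S = -575 - 1*218/143 = -575 - 218/143 = -82443/143 ≈ -576.52)
m = -1623516 (m = -701/1/2316 = -701*2316 = -1623516)
m - S = -1623516 - 1*(-82443/143) = -1623516 + 82443/143 = -232080345/143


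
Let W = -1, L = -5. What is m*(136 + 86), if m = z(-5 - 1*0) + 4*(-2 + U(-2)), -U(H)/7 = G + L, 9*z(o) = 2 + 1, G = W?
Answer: 35594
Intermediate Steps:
G = -1
z(o) = 1/3 (z(o) = (2 + 1)/9 = (1/9)*3 = 1/3)
U(H) = 42 (U(H) = -7*(-1 - 5) = -7*(-6) = 42)
m = 481/3 (m = 1/3 + 4*(-2 + 42) = 1/3 + 4*40 = 1/3 + 160 = 481/3 ≈ 160.33)
m*(136 + 86) = 481*(136 + 86)/3 = (481/3)*222 = 35594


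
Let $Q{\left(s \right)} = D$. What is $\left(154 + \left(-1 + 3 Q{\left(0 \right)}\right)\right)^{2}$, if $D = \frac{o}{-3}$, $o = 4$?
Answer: $22201$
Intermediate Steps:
$D = - \frac{4}{3}$ ($D = \frac{4}{-3} = 4 \left(- \frac{1}{3}\right) = - \frac{4}{3} \approx -1.3333$)
$Q{\left(s \right)} = - \frac{4}{3}$
$\left(154 + \left(-1 + 3 Q{\left(0 \right)}\right)\right)^{2} = \left(154 + \left(-1 + 3 \left(- \frac{4}{3}\right)\right)\right)^{2} = \left(154 - 5\right)^{2} = 149^{2} = 22201$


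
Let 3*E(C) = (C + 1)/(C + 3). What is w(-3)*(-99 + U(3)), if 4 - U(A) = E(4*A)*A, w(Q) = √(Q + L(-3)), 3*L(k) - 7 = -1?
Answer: -1438*I/15 ≈ -95.867*I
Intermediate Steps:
E(C) = (1 + C)/(3*(3 + C)) (E(C) = ((C + 1)/(C + 3))/3 = ((1 + C)/(3 + C))/3 = (1 + C)/(3*(3 + C)))
L(k) = 2 (L(k) = 7/3 + (⅓)*(-1) = 7/3 - ⅓ = 2)
w(Q) = √(2 + Q) (w(Q) = √(Q + 2) = √(2 + Q))
U(A) = 4 - A*(1 + 4*A)/(3*(3 + 4*A)) (U(A) = 4 - (1 + 4*A)/(3*(3 + 4*A))*A = 4 - A*(1 + 4*A)/(3*(3 + 4*A)))
w(-3)*(-99 + U(3)) = √(2 - 3)*(-99 + (36 - 4*3² + 47*3)/(3*(3 + 4*3))) = √(-1)*(-99 + (36 - 4*9 + 141)/(3*(3 + 12))) = I*(-99 + (⅓)*(36 - 36 + 141)/15) = I*(-99 + (⅓)*(1/15)*141) = I*(-99 + 47/15) = I*(-1438/15) = -1438*I/15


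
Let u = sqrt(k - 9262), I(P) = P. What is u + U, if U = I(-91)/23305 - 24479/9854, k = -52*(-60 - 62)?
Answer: -43952293/17665190 + I*sqrt(2918) ≈ -2.4881 + 54.018*I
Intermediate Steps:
k = 6344 (k = -52*(-122) = 6344)
u = I*sqrt(2918) (u = sqrt(6344 - 9262) = sqrt(-2918) = I*sqrt(2918) ≈ 54.018*I)
U = -43952293/17665190 (U = -91/23305 - 24479/9854 = -91*1/23305 - 24479*1/9854 = -91/23305 - 1883/758 = -43952293/17665190 ≈ -2.4881)
u + U = I*sqrt(2918) - 43952293/17665190 = -43952293/17665190 + I*sqrt(2918)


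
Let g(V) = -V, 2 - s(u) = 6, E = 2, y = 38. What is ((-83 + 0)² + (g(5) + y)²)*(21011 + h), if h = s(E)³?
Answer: 167115166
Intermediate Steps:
s(u) = -4 (s(u) = 2 - 1*6 = 2 - 6 = -4)
h = -64 (h = (-4)³ = -64)
((-83 + 0)² + (g(5) + y)²)*(21011 + h) = ((-83 + 0)² + (-1*5 + 38)²)*(21011 - 64) = ((-83)² + (-5 + 38)²)*20947 = (6889 + 33²)*20947 = (6889 + 1089)*20947 = 7978*20947 = 167115166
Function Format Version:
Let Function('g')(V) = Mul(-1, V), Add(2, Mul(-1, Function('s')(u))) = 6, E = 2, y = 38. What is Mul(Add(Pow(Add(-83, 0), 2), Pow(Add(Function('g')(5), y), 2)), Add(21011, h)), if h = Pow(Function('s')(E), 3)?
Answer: 167115166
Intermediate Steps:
Function('s')(u) = -4 (Function('s')(u) = Add(2, Mul(-1, 6)) = Add(2, -6) = -4)
h = -64 (h = Pow(-4, 3) = -64)
Mul(Add(Pow(Add(-83, 0), 2), Pow(Add(Function('g')(5), y), 2)), Add(21011, h)) = Mul(Add(Pow(Add(-83, 0), 2), Pow(Add(Mul(-1, 5), 38), 2)), Add(21011, -64)) = Mul(Add(Pow(-83, 2), Pow(Add(-5, 38), 2)), 20947) = Mul(Add(6889, Pow(33, 2)), 20947) = Mul(Add(6889, 1089), 20947) = Mul(7978, 20947) = 167115166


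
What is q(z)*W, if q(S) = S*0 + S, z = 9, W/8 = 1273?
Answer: 91656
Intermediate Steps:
W = 10184 (W = 8*1273 = 10184)
q(S) = S (q(S) = 0 + S = S)
q(z)*W = 9*10184 = 91656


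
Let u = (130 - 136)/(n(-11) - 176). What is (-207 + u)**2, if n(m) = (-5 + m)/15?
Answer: 75543072201/1763584 ≈ 42835.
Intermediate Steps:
n(m) = -1/3 + m/15 (n(m) = (-5 + m)*(1/15) = -1/3 + m/15)
u = 45/1328 (u = (130 - 136)/((-1/3 + (1/15)*(-11)) - 176) = -6/((-1/3 - 11/15) - 176) = -6/(-16/15 - 176) = -6/(-2656/15) = -6*(-15/2656) = 45/1328 ≈ 0.033886)
(-207 + u)**2 = (-207 + 45/1328)**2 = (-274851/1328)**2 = 75543072201/1763584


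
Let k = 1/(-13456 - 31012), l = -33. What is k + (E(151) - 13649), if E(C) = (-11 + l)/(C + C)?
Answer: -91649481979/6714668 ≈ -13649.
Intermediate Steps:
k = -1/44468 (k = 1/(-44468) = -1/44468 ≈ -2.2488e-5)
E(C) = -22/C (E(C) = (-11 - 33)/(C + C) = -44*1/(2*C) = -22/C)
k + (E(151) - 13649) = -1/44468 + (-22/151 - 13649) = -1/44468 - 2061021/151 = -91649481979/6714668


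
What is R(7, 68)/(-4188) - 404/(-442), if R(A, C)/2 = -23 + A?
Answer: 213262/231387 ≈ 0.92167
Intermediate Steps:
R(A, C) = -46 + 2*A (R(A, C) = 2*(-23 + A) = -46 + 2*A)
R(7, 68)/(-4188) - 404/(-442) = (-46 + 2*7)/(-4188) - 404/(-442) = (-46 + 14)*(-1/4188) - 404*(-1/442) = -32*(-1/4188) + 202/221 = 8/1047 + 202/221 = 213262/231387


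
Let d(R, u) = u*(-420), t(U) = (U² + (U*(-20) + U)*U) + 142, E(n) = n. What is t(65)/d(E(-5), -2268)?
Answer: -2711/34020 ≈ -0.079688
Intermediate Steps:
t(U) = 142 - 18*U² (t(U) = (U² + (-20*U + U)*U) + 142 = (U² + (-19*U)*U) + 142 = (U² - 19*U²) + 142 = -18*U² + 142 = 142 - 18*U²)
d(R, u) = -420*u
t(65)/d(E(-5), -2268) = (142 - 18*65²)/((-420*(-2268))) = (142 - 18*4225)/952560 = (142 - 76050)*(1/952560) = -75908*1/952560 = -2711/34020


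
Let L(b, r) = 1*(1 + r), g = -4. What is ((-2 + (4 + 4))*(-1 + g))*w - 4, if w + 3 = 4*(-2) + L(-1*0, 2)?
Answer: 236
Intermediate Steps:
L(b, r) = 1 + r
w = -8 (w = -3 + (4*(-2) + (1 + 2)) = -3 + (-8 + 3) = -3 - 5 = -8)
((-2 + (4 + 4))*(-1 + g))*w - 4 = ((-2 + (4 + 4))*(-1 - 4))*(-8) - 4 = ((-2 + 8)*(-5))*(-8) - 4 = (6*(-5))*(-8) - 4 = -30*(-8) - 4 = 240 - 4 = 236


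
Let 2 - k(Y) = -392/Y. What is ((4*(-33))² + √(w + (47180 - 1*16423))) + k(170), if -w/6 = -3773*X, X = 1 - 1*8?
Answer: 1481406/85 + I*√127709 ≈ 17428.0 + 357.36*I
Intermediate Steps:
X = -7 (X = 1 - 8 = -7)
k(Y) = 2 + 392/Y (k(Y) = 2 - (-392)/Y = 2 + 392/Y)
w = -158466 (w = -(-22638)*(-7) = -6*26411 = -158466)
((4*(-33))² + √(w + (47180 - 1*16423))) + k(170) = ((4*(-33))² + √(-158466 + (47180 - 1*16423))) + (2 + 392/170) = ((-132)² + √(-158466 + (47180 - 16423))) + (2 + 392*(1/170)) = (17424 + √(-158466 + 30757)) + (2 + 196/85) = (17424 + √(-127709)) + 366/85 = (17424 + I*√127709) + 366/85 = 1481406/85 + I*√127709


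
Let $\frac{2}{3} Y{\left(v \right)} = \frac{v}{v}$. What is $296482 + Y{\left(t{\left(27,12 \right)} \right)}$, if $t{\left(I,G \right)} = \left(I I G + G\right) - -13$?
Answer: $\frac{592967}{2} \approx 2.9648 \cdot 10^{5}$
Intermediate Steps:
$t{\left(I,G \right)} = 13 + G + G I^{2}$ ($t{\left(I,G \right)} = \left(I^{2} G + G\right) + 13 = \left(G I^{2} + G\right) + 13 = \left(G + G I^{2}\right) + 13 = 13 + G + G I^{2}$)
$Y{\left(v \right)} = \frac{3}{2}$ ($Y{\left(v \right)} = \frac{3 \frac{v}{v}}{2} = \frac{3}{2} \cdot 1 = \frac{3}{2}$)
$296482 + Y{\left(t{\left(27,12 \right)} \right)} = 296482 + \frac{3}{2} = \frac{592967}{2}$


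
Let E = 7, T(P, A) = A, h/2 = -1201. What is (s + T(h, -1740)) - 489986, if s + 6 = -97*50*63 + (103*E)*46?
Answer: -764116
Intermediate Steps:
h = -2402 (h = 2*(-1201) = -2402)
s = -272390 (s = -6 + (-97*50*63 + (103*7)*46) = -6 + (-4850*63 + 721*46) = -6 + (-305550 + 33166) = -6 - 272384 = -272390)
(s + T(h, -1740)) - 489986 = (-272390 - 1740) - 489986 = -274130 - 489986 = -764116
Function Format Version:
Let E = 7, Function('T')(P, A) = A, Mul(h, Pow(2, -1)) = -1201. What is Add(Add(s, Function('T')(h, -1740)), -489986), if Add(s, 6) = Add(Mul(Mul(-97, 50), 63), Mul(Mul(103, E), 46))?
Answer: -764116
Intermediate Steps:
h = -2402 (h = Mul(2, -1201) = -2402)
s = -272390 (s = Add(-6, Add(Mul(Mul(-97, 50), 63), Mul(Mul(103, 7), 46))) = Add(-6, Add(Mul(-4850, 63), Mul(721, 46))) = Add(-6, Add(-305550, 33166)) = Add(-6, -272384) = -272390)
Add(Add(s, Function('T')(h, -1740)), -489986) = Add(Add(-272390, -1740), -489986) = Add(-274130, -489986) = -764116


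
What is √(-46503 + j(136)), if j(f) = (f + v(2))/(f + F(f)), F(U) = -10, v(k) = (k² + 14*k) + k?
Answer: 2*I*√5126807/21 ≈ 215.64*I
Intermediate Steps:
v(k) = k² + 15*k
j(f) = (34 + f)/(-10 + f) (j(f) = (f + 2*(15 + 2))/(f - 10) = (f + 2*17)/(-10 + f) = (f + 34)/(-10 + f) = (34 + f)/(-10 + f))
√(-46503 + j(136)) = √(-46503 + (34 + 136)/(-10 + 136)) = √(-46503 + 170/126) = √(-46503 + (1/126)*170) = √(-46503 + 85/63) = √(-2929604/63) = 2*I*√5126807/21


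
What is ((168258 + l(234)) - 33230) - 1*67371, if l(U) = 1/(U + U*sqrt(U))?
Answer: 3688794953/54522 + sqrt(26)/18174 ≈ 67657.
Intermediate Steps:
l(U) = 1/(U + U**(3/2))
((168258 + l(234)) - 33230) - 1*67371 = ((168258 + 1/(234 + 234**(3/2))) - 33230) - 1*67371 = ((168258 + 1/(234 + 702*sqrt(26))) - 33230) - 67371 = (135028 + 1/(234 + 702*sqrt(26))) - 67371 = 67657 + 1/(234 + 702*sqrt(26))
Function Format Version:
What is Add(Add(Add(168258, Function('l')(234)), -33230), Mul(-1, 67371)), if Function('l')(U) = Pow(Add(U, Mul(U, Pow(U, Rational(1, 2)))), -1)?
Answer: Add(Rational(3688794953, 54522), Mul(Rational(1, 18174), Pow(26, Rational(1, 2)))) ≈ 67657.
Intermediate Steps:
Function('l')(U) = Pow(Add(U, Pow(U, Rational(3, 2))), -1)
Add(Add(Add(168258, Function('l')(234)), -33230), Mul(-1, 67371)) = Add(Add(Add(168258, Pow(Add(234, Pow(234, Rational(3, 2))), -1)), -33230), Mul(-1, 67371)) = Add(Add(Add(168258, Pow(Add(234, Mul(702, Pow(26, Rational(1, 2)))), -1)), -33230), -67371) = Add(Add(135028, Pow(Add(234, Mul(702, Pow(26, Rational(1, 2)))), -1)), -67371) = Add(67657, Pow(Add(234, Mul(702, Pow(26, Rational(1, 2)))), -1))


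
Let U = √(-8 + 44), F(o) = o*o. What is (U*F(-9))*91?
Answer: 44226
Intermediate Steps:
F(o) = o²
U = 6 (U = √36 = 6)
(U*F(-9))*91 = (6*(-9)²)*91 = (6*81)*91 = 486*91 = 44226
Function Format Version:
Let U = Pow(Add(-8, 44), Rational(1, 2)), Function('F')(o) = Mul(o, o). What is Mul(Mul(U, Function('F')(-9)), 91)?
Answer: 44226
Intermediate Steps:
Function('F')(o) = Pow(o, 2)
U = 6 (U = Pow(36, Rational(1, 2)) = 6)
Mul(Mul(U, Function('F')(-9)), 91) = Mul(Mul(6, Pow(-9, 2)), 91) = Mul(Mul(6, 81), 91) = Mul(486, 91) = 44226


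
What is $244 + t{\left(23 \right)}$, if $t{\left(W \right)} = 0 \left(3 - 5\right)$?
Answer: $244$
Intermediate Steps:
$t{\left(W \right)} = 0$ ($t{\left(W \right)} = 0 \left(-2\right) = 0$)
$244 + t{\left(23 \right)} = 244 + 0 = 244$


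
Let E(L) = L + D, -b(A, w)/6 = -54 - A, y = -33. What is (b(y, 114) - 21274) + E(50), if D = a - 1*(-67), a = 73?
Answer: -20958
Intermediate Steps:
b(A, w) = 324 + 6*A (b(A, w) = -6*(-54 - A) = 324 + 6*A)
D = 140 (D = 73 - 1*(-67) = 73 + 67 = 140)
E(L) = 140 + L (E(L) = L + 140 = 140 + L)
(b(y, 114) - 21274) + E(50) = ((324 + 6*(-33)) - 21274) + (140 + 50) = ((324 - 198) - 21274) + 190 = (126 - 21274) + 190 = -21148 + 190 = -20958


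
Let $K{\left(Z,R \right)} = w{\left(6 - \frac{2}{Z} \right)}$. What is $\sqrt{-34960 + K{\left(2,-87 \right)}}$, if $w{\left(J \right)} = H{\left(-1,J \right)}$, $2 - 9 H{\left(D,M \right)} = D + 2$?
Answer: $\frac{i \sqrt{314639}}{3} \approx 186.98 i$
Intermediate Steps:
$H{\left(D,M \right)} = - \frac{D}{9}$ ($H{\left(D,M \right)} = \frac{2}{9} - \frac{D + 2}{9} = \frac{2}{9} - \frac{2 + D}{9} = \frac{2}{9} - \left(\frac{2}{9} + \frac{D}{9}\right) = - \frac{D}{9}$)
$w{\left(J \right)} = \frac{1}{9}$ ($w{\left(J \right)} = \left(- \frac{1}{9}\right) \left(-1\right) = \frac{1}{9}$)
$K{\left(Z,R \right)} = \frac{1}{9}$
$\sqrt{-34960 + K{\left(2,-87 \right)}} = \sqrt{-34960 + \frac{1}{9}} = \sqrt{- \frac{314639}{9}} = \frac{i \sqrt{314639}}{3}$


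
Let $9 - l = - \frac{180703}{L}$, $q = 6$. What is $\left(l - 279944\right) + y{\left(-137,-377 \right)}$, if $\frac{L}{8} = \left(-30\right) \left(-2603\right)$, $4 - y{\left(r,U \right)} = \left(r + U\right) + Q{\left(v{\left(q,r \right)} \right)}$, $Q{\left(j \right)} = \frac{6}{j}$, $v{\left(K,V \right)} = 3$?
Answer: $- \frac{1274149321}{4560} \approx -2.7942 \cdot 10^{5}$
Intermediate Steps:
$y{\left(r,U \right)} = 2 - U - r$ ($y{\left(r,U \right)} = 4 - \left(\left(r + U\right) + \frac{6}{3}\right) = 4 - \left(\left(U + r\right) + 6 \cdot \frac{1}{3}\right) = 4 - \left(\left(U + r\right) + 2\right) = 4 - \left(2 + U + r\right) = 2 - U - r$)
$L = 624720$ ($L = 8 \left(\left(-30\right) \left(-2603\right)\right) = 8 \cdot 78090 = 624720$)
$l = \frac{42359}{4560}$ ($l = 9 - - \frac{180703}{624720} = 9 - \left(-180703\right) \frac{1}{624720} = 9 - - \frac{1319}{4560} = 9 + \frac{1319}{4560} = \frac{42359}{4560} \approx 9.2893$)
$\left(l - 279944\right) + y{\left(-137,-377 \right)} = \left(\frac{42359}{4560} - 279944\right) - -516 = - \frac{1276502281}{4560} + \left(2 + 377 + 137\right) = - \frac{1276502281}{4560} + 516 = - \frac{1274149321}{4560}$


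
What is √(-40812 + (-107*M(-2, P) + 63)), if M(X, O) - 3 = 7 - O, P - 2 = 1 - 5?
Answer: I*√42033 ≈ 205.02*I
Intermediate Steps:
P = -2 (P = 2 + (1 - 5) = 2 - 4 = -2)
M(X, O) = 10 - O (M(X, O) = 3 + (7 - O) = 10 - O)
√(-40812 + (-107*M(-2, P) + 63)) = √(-40812 + (-107*(10 - 1*(-2)) + 63)) = √(-40812 + (-107*(10 + 2) + 63)) = √(-40812 + (-107*12 + 63)) = √(-40812 + (-1284 + 63)) = √(-40812 - 1221) = √(-42033) = I*√42033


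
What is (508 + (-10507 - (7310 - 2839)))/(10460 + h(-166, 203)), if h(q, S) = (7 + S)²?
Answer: -1447/5456 ≈ -0.26521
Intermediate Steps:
(508 + (-10507 - (7310 - 2839)))/(10460 + h(-166, 203)) = (508 + (-10507 - (7310 - 2839)))/(10460 + (7 + 203)²) = (508 + (-10507 - 1*4471))/(10460 + 210²) = (508 + (-10507 - 4471))/(10460 + 44100) = (508 - 14978)/54560 = -14470*1/54560 = -1447/5456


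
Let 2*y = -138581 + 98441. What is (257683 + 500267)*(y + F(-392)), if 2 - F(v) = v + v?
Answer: -14616307800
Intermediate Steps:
F(v) = 2 - 2*v (F(v) = 2 - (v + v) = 2 - 2*v)
y = -20070 (y = (-138581 + 98441)/2 = (½)*(-40140) = -20070)
(257683 + 500267)*(y + F(-392)) = (257683 + 500267)*(-20070 + (2 - 2*(-392))) = 757950*(-20070 + (2 + 784)) = 757950*(-20070 + 786) = 757950*(-19284) = -14616307800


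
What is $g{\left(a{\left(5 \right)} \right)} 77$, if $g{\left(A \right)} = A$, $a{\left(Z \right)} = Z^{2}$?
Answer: $1925$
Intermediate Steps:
$g{\left(a{\left(5 \right)} \right)} 77 = 5^{2} \cdot 77 = 25 \cdot 77 = 1925$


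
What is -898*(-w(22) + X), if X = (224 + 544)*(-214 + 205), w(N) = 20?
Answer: 6224936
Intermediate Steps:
X = -6912 (X = 768*(-9) = -6912)
-898*(-w(22) + X) = -898*(-1*20 - 6912) = -898*(-20 - 6912) = -898*(-6932) = 6224936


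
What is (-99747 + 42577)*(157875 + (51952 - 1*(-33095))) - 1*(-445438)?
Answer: -13887405302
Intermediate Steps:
(-99747 + 42577)*(157875 + (51952 - 1*(-33095))) - 1*(-445438) = -57170*(157875 + (51952 + 33095)) + 445438 = -57170*(157875 + 85047) + 445438 = -57170*242922 + 445438 = -13887850740 + 445438 = -13887405302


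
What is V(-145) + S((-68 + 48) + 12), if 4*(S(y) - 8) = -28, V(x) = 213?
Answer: 214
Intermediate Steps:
S(y) = 1 (S(y) = 8 + (¼)*(-28) = 8 - 7 = 1)
V(-145) + S((-68 + 48) + 12) = 213 + 1 = 214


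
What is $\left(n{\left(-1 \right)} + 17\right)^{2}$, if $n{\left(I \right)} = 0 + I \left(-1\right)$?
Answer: $324$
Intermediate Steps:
$n{\left(I \right)} = - I$ ($n{\left(I \right)} = 0 - I = - I$)
$\left(n{\left(-1 \right)} + 17\right)^{2} = \left(\left(-1\right) \left(-1\right) + 17\right)^{2} = \left(1 + 17\right)^{2} = 18^{2} = 324$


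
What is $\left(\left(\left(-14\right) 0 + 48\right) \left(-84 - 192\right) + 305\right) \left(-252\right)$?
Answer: $3261636$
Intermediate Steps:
$\left(\left(\left(-14\right) 0 + 48\right) \left(-84 - 192\right) + 305\right) \left(-252\right) = \left(\left(0 + 48\right) \left(-276\right) + 305\right) \left(-252\right) = \left(48 \left(-276\right) + 305\right) \left(-252\right) = \left(-13248 + 305\right) \left(-252\right) = \left(-12943\right) \left(-252\right) = 3261636$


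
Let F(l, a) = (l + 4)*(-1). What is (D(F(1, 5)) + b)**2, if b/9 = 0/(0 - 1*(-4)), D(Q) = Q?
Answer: 25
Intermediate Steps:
F(l, a) = -4 - l (F(l, a) = (4 + l)*(-1) = -4 - l)
b = 0 (b = 9*(0/(0 - 1*(-4))) = 9*(0/(0 + 4)) = 9*(0/4) = 9*(0*(1/4)) = 9*0 = 0)
(D(F(1, 5)) + b)**2 = ((-4 - 1*1) + 0)**2 = ((-4 - 1) + 0)**2 = (-5 + 0)**2 = (-5)**2 = 25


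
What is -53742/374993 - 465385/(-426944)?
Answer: 151571292857/160101011392 ≈ 0.94672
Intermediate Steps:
-53742/374993 - 465385/(-426944) = -53742*1/374993 - 465385*(-1/426944) = -53742/374993 + 465385/426944 = 151571292857/160101011392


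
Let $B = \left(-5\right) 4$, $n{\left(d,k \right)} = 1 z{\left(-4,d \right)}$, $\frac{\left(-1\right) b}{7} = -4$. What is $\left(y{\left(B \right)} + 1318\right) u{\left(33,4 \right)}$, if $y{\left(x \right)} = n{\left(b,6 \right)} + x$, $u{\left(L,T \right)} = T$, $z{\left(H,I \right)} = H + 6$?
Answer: $5200$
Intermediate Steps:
$b = 28$ ($b = \left(-7\right) \left(-4\right) = 28$)
$z{\left(H,I \right)} = 6 + H$
$n{\left(d,k \right)} = 2$ ($n{\left(d,k \right)} = 1 \left(6 - 4\right) = 1 \cdot 2 = 2$)
$B = -20$
$y{\left(x \right)} = 2 + x$
$\left(y{\left(B \right)} + 1318\right) u{\left(33,4 \right)} = \left(\left(2 - 20\right) + 1318\right) 4 = \left(-18 + 1318\right) 4 = 1300 \cdot 4 = 5200$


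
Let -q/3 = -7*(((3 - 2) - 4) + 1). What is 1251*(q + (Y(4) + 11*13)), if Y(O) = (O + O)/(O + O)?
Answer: 127602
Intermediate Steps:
Y(O) = 1 (Y(O) = (2*O)/((2*O)) = (2*O)*(1/(2*O)) = 1)
q = -42 (q = -(-21)*(((3 - 2) - 4) + 1) = -(-21)*((1 - 4) + 1) = -(-21)*(-3 + 1) = -(-21)*(-2) = -3*14 = -42)
1251*(q + (Y(4) + 11*13)) = 1251*(-42 + (1 + 11*13)) = 1251*(-42 + (1 + 143)) = 1251*(-42 + 144) = 1251*102 = 127602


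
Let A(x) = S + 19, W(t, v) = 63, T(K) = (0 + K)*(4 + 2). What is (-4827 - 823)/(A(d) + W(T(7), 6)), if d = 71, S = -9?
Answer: -5650/73 ≈ -77.397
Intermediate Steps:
T(K) = 6*K (T(K) = K*6 = 6*K)
A(x) = 10 (A(x) = -9 + 19 = 10)
(-4827 - 823)/(A(d) + W(T(7), 6)) = (-4827 - 823)/(10 + 63) = -5650/73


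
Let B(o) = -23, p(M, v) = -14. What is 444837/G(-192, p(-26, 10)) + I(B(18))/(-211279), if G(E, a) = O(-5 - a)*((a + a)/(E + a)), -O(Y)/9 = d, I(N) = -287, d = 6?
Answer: -3226808528299/53242308 ≈ -60606.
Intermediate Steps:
O(Y) = -54 (O(Y) = -9*6 = -54)
G(E, a) = -108*a/(E + a) (G(E, a) = -54*(a + a)/(E + a) = -54*2*a/(E + a) = -108*a/(E + a))
444837/G(-192, p(-26, 10)) + I(B(18))/(-211279) = 444837/((-108*(-14)/(-192 - 14))) - 287/(-211279) = 444837/((-108*(-14)/(-206))) - 287*(-1/211279) = 444837/((-108*(-14)*(-1/206))) + 287/211279 = 444837/(-756/103) + 287/211279 = 444837*(-103/756) + 287/211279 = -15272737/252 + 287/211279 = -3226808528299/53242308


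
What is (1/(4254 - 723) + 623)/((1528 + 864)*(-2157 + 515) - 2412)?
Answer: -1099907/6938549178 ≈ -0.00015852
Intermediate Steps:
(1/(4254 - 723) + 623)/((1528 + 864)*(-2157 + 515) - 2412) = (1/3531 + 623)/(2392*(-1642) - 2412) = (1/3531 + 623)/(-3927664 - 2412) = (2199814/3531)/(-3930076) = (2199814/3531)*(-1/3930076) = -1099907/6938549178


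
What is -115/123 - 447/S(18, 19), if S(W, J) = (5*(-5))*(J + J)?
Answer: -54269/116850 ≈ -0.46443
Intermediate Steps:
S(W, J) = -50*J
-115/123 - 447/S(18, 19) = -115/123 - 447/((-50*19)) = -115*1/123 - 447/(-950) = -115/123 - 447*(-1/950) = -115/123 + 447/950 = -54269/116850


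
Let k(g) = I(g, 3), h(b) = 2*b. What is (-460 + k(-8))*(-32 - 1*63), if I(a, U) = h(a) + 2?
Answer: 45030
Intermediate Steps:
I(a, U) = 2 + 2*a (I(a, U) = 2*a + 2 = 2 + 2*a)
k(g) = 2 + 2*g
(-460 + k(-8))*(-32 - 1*63) = (-460 + (2 + 2*(-8)))*(-32 - 1*63) = (-460 + (2 - 16))*(-32 - 63) = (-460 - 14)*(-95) = -474*(-95) = 45030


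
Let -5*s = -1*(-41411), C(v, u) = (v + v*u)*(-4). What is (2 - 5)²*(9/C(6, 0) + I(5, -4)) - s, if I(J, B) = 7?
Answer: 333673/40 ≈ 8341.8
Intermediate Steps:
C(v, u) = -4*v - 4*u*v (C(v, u) = (v + u*v)*(-4) = -4*v - 4*u*v)
s = -41411/5 (s = -(-1)*(-41411)/5 = -⅕*41411 = -41411/5 ≈ -8282.2)
(2 - 5)²*(9/C(6, 0) + I(5, -4)) - s = (2 - 5)²*(9/((-4*6*(1 + 0))) + 7) - 1*(-41411/5) = (-3)²*(9/((-4*6*1)) + 7) + 41411/5 = 9*(9/(-24) + 7) + 41411/5 = 9*(9*(-1/24) + 7) + 41411/5 = 9*(-3/8 + 7) + 41411/5 = 9*(53/8) + 41411/5 = 477/8 + 41411/5 = 333673/40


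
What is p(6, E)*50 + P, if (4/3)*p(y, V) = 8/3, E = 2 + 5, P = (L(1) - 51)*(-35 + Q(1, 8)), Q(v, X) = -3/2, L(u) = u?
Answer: 1925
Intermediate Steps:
Q(v, X) = -3/2 (Q(v, X) = -3*1/2 = -3/2)
P = 1825 (P = (1 - 51)*(-35 - 3/2) = -50*(-73/2) = 1825)
E = 7
p(y, V) = 2 (p(y, V) = 3*(8/3)/4 = 3*(8*(1/3))/4 = (3/4)*(8/3) = 2)
p(6, E)*50 + P = 2*50 + 1825 = 100 + 1825 = 1925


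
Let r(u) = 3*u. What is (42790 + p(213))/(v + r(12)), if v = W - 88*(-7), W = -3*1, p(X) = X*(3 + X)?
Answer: 88798/649 ≈ 136.82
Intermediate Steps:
W = -3
v = 613 (v = -3 - 88*(-7) = -3 + 616 = 613)
(42790 + p(213))/(v + r(12)) = (42790 + 213*(3 + 213))/(613 + 3*12) = (42790 + 213*216)/(613 + 36) = (42790 + 46008)/649 = 88798*(1/649) = 88798/649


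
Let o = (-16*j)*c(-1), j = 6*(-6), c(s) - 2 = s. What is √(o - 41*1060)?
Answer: 2*I*√10721 ≈ 207.08*I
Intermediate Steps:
c(s) = 2 + s
j = -36
o = 576 (o = (-16*(-36))*(2 - 1) = 576*1 = 576)
√(o - 41*1060) = √(576 - 41*1060) = √(576 - 43460) = √(-42884) = 2*I*√10721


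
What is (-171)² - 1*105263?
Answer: -76022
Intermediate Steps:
(-171)² - 1*105263 = 29241 - 105263 = -76022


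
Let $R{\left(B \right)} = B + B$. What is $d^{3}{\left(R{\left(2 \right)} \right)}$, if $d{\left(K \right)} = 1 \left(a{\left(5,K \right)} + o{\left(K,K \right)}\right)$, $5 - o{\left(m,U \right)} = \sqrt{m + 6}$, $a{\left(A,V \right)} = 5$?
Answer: $\left(10 - \sqrt{10}\right)^{3} \approx 319.69$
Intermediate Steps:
$R{\left(B \right)} = 2 B$
$o{\left(m,U \right)} = 5 - \sqrt{6 + m}$ ($o{\left(m,U \right)} = 5 - \sqrt{m + 6} = 5 - \sqrt{6 + m}$)
$d{\left(K \right)} = 10 - \sqrt{6 + K}$ ($d{\left(K \right)} = 1 \left(5 - \left(-5 + \sqrt{6 + K}\right)\right) = 1 \left(10 - \sqrt{6 + K}\right) = 10 - \sqrt{6 + K}$)
$d^{3}{\left(R{\left(2 \right)} \right)} = \left(10 - \sqrt{6 + 2 \cdot 2}\right)^{3} = \left(10 - \sqrt{6 + 4}\right)^{3} = \left(10 - \sqrt{10}\right)^{3}$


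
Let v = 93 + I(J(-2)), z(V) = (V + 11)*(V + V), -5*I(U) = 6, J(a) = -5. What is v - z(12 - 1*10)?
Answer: 199/5 ≈ 39.800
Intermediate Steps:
I(U) = -6/5 (I(U) = -1/5*6 = -6/5)
z(V) = 2*V*(11 + V) (z(V) = (11 + V)*(2*V) = 2*V*(11 + V))
v = 459/5 (v = 93 - 6/5 = 459/5 ≈ 91.800)
v - z(12 - 1*10) = 459/5 - 2*(12 - 1*10)*(11 + (12 - 1*10)) = 459/5 - 2*(12 - 10)*(11 + (12 - 10)) = 459/5 - 2*2*(11 + 2) = 459/5 - 2*2*13 = 459/5 - 1*52 = 459/5 - 52 = 199/5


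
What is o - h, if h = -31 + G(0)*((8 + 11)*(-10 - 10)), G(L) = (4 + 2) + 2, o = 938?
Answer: 4009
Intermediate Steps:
G(L) = 8 (G(L) = 6 + 2 = 8)
h = -3071 (h = -31 + 8*((8 + 11)*(-10 - 10)) = -31 + 8*(19*(-20)) = -31 + 8*(-380) = -31 - 3040 = -3071)
o - h = 938 - 1*(-3071) = 938 + 3071 = 4009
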